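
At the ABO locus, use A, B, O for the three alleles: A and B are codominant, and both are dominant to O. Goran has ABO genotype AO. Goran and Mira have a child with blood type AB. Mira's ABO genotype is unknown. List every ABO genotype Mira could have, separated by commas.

AB, BB, BO

For each candidate genotype of Mira, check whether crossing it with AO can produce every observed child phenotype.
  AA → possible child types {A} ✗
  AB → possible child types {A, B, AB} ✓
  AO → possible child types {O, A} ✗
  BB → possible child types {B, AB} ✓
  BO → possible child types {O, A, B, AB} ✓
  OO → possible child types {O, A} ✗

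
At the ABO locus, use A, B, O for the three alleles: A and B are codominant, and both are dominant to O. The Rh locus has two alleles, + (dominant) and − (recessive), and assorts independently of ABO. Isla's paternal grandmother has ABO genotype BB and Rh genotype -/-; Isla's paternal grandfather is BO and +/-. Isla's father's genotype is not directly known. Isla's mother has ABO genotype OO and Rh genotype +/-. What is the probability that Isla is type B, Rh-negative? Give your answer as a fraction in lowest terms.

9/32

Isla's father's ABO genotype from BB × BO: 1/2 BB, 1/2 BO.
Crossing each possibility with the mother OO and summing P(type B): 1/2·1 + 1/2·1/2 = 3/4.
Similarly for Rh via the father's Rh distribution: P(Rh-) = 3/8.
Independent loci: 3/4 × 3/8 = 9/32.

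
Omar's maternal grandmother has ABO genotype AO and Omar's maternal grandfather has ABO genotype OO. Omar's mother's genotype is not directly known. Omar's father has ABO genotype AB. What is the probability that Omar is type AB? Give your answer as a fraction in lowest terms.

Omar's mother's ABO genotype from AO × OO: 1/2 AO, 1/2 OO.
Crossing each possibility with the father AB and summing P(type AB): 1/2·1/4 + 1/2·0 = 1/8.

1/8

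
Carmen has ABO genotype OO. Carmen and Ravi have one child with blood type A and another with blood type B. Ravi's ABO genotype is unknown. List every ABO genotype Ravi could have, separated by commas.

AB

For each candidate genotype of Ravi, check whether crossing it with OO can produce every observed child phenotype.
  AA → possible child types {A} ✗
  AB → possible child types {A, B} ✓
  AO → possible child types {O, A} ✗
  BB → possible child types {B} ✗
  BO → possible child types {O, B} ✗
  OO → possible child types {O} ✗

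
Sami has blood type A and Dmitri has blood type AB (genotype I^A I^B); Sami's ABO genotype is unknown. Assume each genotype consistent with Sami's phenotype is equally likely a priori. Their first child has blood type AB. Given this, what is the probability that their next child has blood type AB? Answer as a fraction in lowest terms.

5/12

Possible genotypes: Sami ∈ {I^A I^A, I^A i}; Dmitri ∈ {I^A I^B}.
Weight each parental genotype pair by prior × P(type-AB child):
  I^A I^A × I^A I^B: posterior weight 2/3; P(next child type AB) = 1/2.
  I^A i × I^A I^B: posterior weight 1/3; P(next child type AB) = 1/4.
Weighted sum = 5/12.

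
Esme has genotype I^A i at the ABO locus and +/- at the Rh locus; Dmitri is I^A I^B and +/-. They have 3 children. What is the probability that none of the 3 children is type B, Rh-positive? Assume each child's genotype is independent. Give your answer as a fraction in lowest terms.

2197/4096

ABO cross I^A i × I^A I^B → 1/2 A, 1/4 B, 1/4 AB.
Rh cross +/- × +/- → 3/4 Rh+, 1/4 Rh-; so P(type B, Rh-positive) = 1/4 × 3/4 = 3/16 per child.
P(not type B, Rh-positive) = 13/16 for one child; (13/16)^3 = 2197/4096.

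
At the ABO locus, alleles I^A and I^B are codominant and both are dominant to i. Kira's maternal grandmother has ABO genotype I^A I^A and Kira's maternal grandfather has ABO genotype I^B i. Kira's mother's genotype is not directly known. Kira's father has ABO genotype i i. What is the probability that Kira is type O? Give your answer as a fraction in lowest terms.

1/4

Kira's mother's ABO genotype from I^A I^A × I^B i: 1/2 I^A I^B, 1/2 I^A i.
Crossing each possibility with the father i i and summing P(type O): 1/2·0 + 1/2·1/2 = 1/4.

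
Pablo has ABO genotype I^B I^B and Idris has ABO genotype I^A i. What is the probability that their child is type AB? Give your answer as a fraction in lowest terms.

ABO cross I^B I^B × I^A i → offspring phenotypes: 1/2 B, 1/2 AB.
So P(type AB) = 1/2.

1/2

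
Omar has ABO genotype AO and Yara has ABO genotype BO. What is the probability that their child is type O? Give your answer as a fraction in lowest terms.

1/4

ABO cross AO × BO → offspring phenotypes: 1/4 O, 1/4 A, 1/4 B, 1/4 AB.
So P(type O) = 1/4.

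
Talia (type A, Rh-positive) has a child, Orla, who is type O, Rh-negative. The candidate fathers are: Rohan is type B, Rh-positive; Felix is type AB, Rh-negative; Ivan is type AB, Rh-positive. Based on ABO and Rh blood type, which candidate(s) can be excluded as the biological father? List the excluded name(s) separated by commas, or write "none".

A candidate is excluded only if no genotype consistent with his phenotype could produce a type O, Rh-negative child with a type A, Rh-positive mother.
Felix (type AB, Rh-): no genotype consistent with that phenotype can produce a type-O Rh- child with a type-A mother.
Ivan (type AB, Rh+): no genotype consistent with that phenotype can produce a type-O Rh- child with a type-A mother.

Felix, Ivan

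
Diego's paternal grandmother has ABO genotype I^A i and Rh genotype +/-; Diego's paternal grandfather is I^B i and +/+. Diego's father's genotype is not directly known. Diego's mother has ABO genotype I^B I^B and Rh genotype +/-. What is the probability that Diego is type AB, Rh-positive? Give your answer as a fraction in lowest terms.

Diego's father's ABO genotype from I^A i × I^B i: 1/4 I^A I^B, 1/4 I^A i, 1/4 I^B i, 1/4 i i.
Crossing each possibility with the mother I^B I^B and summing P(type AB): 1/4·1/2 + 1/4·1/2 + 1/4·0 + 1/4·0 = 1/4.
Similarly for Rh via the father's Rh distribution: P(Rh+) = 7/8.
Independent loci: 1/4 × 7/8 = 7/32.

7/32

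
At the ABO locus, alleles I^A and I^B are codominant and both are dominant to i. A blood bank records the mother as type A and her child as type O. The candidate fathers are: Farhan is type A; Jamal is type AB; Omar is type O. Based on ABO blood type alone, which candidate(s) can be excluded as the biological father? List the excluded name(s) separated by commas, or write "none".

Jamal

A candidate is excluded only if no genotype consistent with his phenotype could produce a type O child with a type A mother.
Jamal (type AB): no genotype consistent with that phenotype can produce a type-O child with a type-A mother.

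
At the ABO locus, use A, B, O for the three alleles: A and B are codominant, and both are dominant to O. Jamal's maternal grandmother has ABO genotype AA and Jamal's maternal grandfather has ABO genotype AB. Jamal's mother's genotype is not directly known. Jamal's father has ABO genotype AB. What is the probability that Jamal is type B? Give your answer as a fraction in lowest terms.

Jamal's mother's ABO genotype from AA × AB: 1/2 AA, 1/2 AB.
Crossing each possibility with the father AB and summing P(type B): 1/2·0 + 1/2·1/4 = 1/8.

1/8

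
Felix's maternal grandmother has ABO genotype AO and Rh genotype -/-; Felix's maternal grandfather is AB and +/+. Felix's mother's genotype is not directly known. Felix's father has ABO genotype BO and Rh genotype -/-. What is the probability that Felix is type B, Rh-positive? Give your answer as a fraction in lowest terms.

3/16

Felix's mother's ABO genotype from AO × AB: 1/4 AA, 1/4 AB, 1/4 AO, 1/4 BO.
Crossing each possibility with the father BO and summing P(type B): 1/4·0 + 1/4·1/2 + 1/4·1/4 + 1/4·3/4 = 3/8.
Similarly for Rh via the mother's Rh distribution: P(Rh+) = 1/2.
Independent loci: 3/8 × 1/2 = 3/16.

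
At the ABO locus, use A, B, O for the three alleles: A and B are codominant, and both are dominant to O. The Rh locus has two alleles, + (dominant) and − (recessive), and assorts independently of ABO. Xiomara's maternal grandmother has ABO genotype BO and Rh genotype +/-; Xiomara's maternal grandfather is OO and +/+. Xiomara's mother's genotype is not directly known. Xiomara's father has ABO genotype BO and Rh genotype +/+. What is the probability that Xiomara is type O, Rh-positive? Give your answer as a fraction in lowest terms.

Xiomara's mother's ABO genotype from BO × OO: 1/2 BO, 1/2 OO.
Crossing each possibility with the father BO and summing P(type O): 1/2·1/4 + 1/2·1/2 = 3/8.
Similarly for Rh via the mother's Rh distribution: P(Rh+) = 1.
Independent loci: 3/8 × 1 = 3/8.

3/8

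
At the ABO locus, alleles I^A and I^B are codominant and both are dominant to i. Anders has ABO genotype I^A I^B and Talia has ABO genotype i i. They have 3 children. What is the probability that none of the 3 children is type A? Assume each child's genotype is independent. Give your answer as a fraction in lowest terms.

1/8

ABO cross I^A I^B × i i → 1/2 A, 1/2 B.
So P(type A) = 1/2 per child.
P(not type A) = 1/2 for one child; (1/2)^3 = 1/8.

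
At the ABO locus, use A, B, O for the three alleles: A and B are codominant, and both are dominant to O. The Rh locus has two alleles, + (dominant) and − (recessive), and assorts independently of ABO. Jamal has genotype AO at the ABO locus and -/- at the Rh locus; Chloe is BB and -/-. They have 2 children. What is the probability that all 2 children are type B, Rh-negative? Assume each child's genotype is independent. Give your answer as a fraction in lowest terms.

ABO cross AO × BB → 1/2 B, 1/2 AB.
Rh cross -/- × -/- → 1 Rh-; so P(type B, Rh-negative) = 1/2 × 1 = 1/2 per child.
All 2 independent: (1/2)^2 = 1/4.

1/4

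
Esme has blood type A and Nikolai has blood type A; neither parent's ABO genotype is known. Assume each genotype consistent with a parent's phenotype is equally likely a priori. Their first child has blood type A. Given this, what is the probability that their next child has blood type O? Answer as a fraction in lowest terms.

Possible genotypes: Esme ∈ {AA, AO}; Nikolai ∈ {AA, AO}.
Weight each parental genotype pair by prior × P(type-A child):
  AA × AA: posterior weight 4/15; P(next child type O) = 0.
  AA × AO: posterior weight 4/15; P(next child type O) = 0.
  AO × AA: posterior weight 4/15; P(next child type O) = 0.
  AO × AO: posterior weight 1/5; P(next child type O) = 1/4.
Weighted sum = 1/20.

1/20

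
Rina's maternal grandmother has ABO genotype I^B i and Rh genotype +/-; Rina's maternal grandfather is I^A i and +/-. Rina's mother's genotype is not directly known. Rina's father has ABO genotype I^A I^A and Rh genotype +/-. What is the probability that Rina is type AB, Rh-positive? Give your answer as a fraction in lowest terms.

Rina's mother's ABO genotype from I^B i × I^A i: 1/4 I^A I^B, 1/4 I^A i, 1/4 I^B i, 1/4 i i.
Crossing each possibility with the father I^A I^A and summing P(type AB): 1/4·1/2 + 1/4·0 + 1/4·1/2 + 1/4·0 = 1/4.
Similarly for Rh via the mother's Rh distribution: P(Rh+) = 3/4.
Independent loci: 1/4 × 3/4 = 3/16.

3/16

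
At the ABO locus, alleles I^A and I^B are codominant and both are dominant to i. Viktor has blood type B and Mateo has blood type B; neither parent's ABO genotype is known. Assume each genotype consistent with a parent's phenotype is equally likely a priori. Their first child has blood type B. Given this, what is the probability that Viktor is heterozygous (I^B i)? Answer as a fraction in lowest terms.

Possible genotypes: Viktor ∈ {I^B I^B, I^B i}; Mateo ∈ {I^B I^B, I^B i}.
Weight each parental genotype pair by prior × P(type-B child):
  I^B I^B × I^B I^B: posterior weight 4/15.
  I^B I^B × I^B i: posterior weight 4/15.
  I^B i × I^B I^B: posterior weight 4/15.
  I^B i × I^B i: posterior weight 1/5.
Sum the posterior weight over pairs where Viktor is I^B i: 7/15.

7/15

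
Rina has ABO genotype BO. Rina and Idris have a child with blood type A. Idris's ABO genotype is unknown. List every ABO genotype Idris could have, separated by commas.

AA, AB, AO

For each candidate genotype of Idris, check whether crossing it with BO can produce every observed child phenotype.
  AA → possible child types {A, AB} ✓
  AB → possible child types {A, B, AB} ✓
  AO → possible child types {O, A, B, AB} ✓
  BB → possible child types {B} ✗
  BO → possible child types {O, B} ✗
  OO → possible child types {O, B} ✗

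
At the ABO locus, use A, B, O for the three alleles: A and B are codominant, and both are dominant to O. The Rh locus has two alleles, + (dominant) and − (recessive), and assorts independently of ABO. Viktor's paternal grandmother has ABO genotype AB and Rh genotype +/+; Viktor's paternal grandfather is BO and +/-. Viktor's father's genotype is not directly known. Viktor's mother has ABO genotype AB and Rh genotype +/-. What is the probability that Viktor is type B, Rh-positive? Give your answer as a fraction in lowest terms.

Viktor's father's ABO genotype from AB × BO: 1/4 AB, 1/4 AO, 1/4 BB, 1/4 BO.
Crossing each possibility with the mother AB and summing P(type B): 1/4·1/4 + 1/4·1/4 + 1/4·1/2 + 1/4·1/2 = 3/8.
Similarly for Rh via the father's Rh distribution: P(Rh+) = 7/8.
Independent loci: 3/8 × 7/8 = 21/64.

21/64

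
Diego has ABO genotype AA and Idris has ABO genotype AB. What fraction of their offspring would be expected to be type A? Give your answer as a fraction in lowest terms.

ABO cross AA × AB → offspring phenotypes: 1/2 A, 1/2 AB.
So P(type A) = 1/2.

1/2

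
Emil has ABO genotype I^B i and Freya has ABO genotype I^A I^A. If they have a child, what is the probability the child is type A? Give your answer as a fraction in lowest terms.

ABO cross I^B i × I^A I^A → offspring phenotypes: 1/2 A, 1/2 AB.
So P(type A) = 1/2.

1/2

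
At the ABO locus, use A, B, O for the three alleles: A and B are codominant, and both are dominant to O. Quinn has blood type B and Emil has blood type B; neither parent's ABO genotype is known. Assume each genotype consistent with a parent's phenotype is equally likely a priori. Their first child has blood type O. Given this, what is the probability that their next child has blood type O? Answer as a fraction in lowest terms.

1/4

Possible genotypes: Quinn ∈ {BB, BO}; Emil ∈ {BB, BO}.
Weight each parental genotype pair by prior × P(type-O child):
  BO × BO: posterior weight 1; P(next child type O) = 1/4.
Weighted sum = 1/4.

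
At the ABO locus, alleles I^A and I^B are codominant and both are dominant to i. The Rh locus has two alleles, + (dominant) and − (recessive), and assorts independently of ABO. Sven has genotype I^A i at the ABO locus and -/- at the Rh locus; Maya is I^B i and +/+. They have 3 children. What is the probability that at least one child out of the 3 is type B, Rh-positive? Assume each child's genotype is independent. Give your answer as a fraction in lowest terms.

ABO cross I^A i × I^B i → 1/4 O, 1/4 A, 1/4 B, 1/4 AB.
Rh cross -/- × +/+ → 1 Rh+; so P(type B, Rh-positive) = 1/4 × 1 = 1/4 per child.
P(none) = (3/4)^3 = 27/64; P(at least one) = 1 − 27/64 = 37/64.

37/64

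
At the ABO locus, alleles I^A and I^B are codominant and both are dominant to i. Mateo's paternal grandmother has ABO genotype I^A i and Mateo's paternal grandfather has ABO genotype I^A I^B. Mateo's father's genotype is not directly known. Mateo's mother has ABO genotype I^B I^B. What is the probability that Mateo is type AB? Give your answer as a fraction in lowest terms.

1/2

Mateo's father's ABO genotype from I^A i × I^A I^B: 1/4 I^A I^A, 1/4 I^A I^B, 1/4 I^A i, 1/4 I^B i.
Crossing each possibility with the mother I^B I^B and summing P(type AB): 1/4·1 + 1/4·1/2 + 1/4·1/2 + 1/4·0 = 1/2.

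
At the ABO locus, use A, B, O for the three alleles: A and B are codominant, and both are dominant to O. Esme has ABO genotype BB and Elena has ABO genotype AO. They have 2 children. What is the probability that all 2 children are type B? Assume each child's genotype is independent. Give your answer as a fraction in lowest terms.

ABO cross BB × AO → 1/2 B, 1/2 AB.
So P(type B) = 1/2 per child.
All 2 independent: (1/2)^2 = 1/4.

1/4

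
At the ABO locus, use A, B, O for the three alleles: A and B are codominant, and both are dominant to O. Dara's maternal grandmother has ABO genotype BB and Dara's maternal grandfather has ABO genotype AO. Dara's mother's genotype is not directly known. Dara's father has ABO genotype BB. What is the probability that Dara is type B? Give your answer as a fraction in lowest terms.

Dara's mother's ABO genotype from BB × AO: 1/2 AB, 1/2 BO.
Crossing each possibility with the father BB and summing P(type B): 1/2·1/2 + 1/2·1 = 3/4.

3/4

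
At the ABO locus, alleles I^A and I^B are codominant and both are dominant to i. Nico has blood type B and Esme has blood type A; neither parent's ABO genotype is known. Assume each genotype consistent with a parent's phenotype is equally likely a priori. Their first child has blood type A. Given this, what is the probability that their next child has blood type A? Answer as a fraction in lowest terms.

Possible genotypes: Nico ∈ {I^B I^B, I^B i}; Esme ∈ {I^A I^A, I^A i}.
Weight each parental genotype pair by prior × P(type-A child):
  I^B i × I^A I^A: posterior weight 2/3; P(next child type A) = 1/2.
  I^B i × I^A i: posterior weight 1/3; P(next child type A) = 1/4.
Weighted sum = 5/12.

5/12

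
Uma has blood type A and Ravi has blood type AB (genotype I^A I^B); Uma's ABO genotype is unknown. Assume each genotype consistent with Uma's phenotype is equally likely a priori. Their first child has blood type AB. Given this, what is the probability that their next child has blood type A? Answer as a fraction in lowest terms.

Possible genotypes: Uma ∈ {I^A I^A, I^A i}; Ravi ∈ {I^A I^B}.
Weight each parental genotype pair by prior × P(type-AB child):
  I^A I^A × I^A I^B: posterior weight 2/3; P(next child type A) = 1/2.
  I^A i × I^A I^B: posterior weight 1/3; P(next child type A) = 1/2.
Weighted sum = 1/2.

1/2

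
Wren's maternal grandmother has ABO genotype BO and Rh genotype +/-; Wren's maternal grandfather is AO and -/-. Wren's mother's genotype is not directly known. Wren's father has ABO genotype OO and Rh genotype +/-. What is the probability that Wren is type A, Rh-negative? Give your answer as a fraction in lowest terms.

Wren's mother's ABO genotype from BO × AO: 1/4 AB, 1/4 AO, 1/4 BO, 1/4 OO.
Crossing each possibility with the father OO and summing P(type A): 1/4·1/2 + 1/4·1/2 + 1/4·0 + 1/4·0 = 1/4.
Similarly for Rh via the mother's Rh distribution: P(Rh-) = 3/8.
Independent loci: 1/4 × 3/8 = 3/32.

3/32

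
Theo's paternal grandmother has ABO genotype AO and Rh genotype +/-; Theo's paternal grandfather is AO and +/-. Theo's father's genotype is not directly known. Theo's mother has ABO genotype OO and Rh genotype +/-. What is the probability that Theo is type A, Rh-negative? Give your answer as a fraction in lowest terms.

1/8

Theo's father's ABO genotype from AO × AO: 1/4 AA, 1/2 AO, 1/4 OO.
Crossing each possibility with the mother OO and summing P(type A): 1/4·1 + 1/2·1/2 + 1/4·0 = 1/2.
Similarly for Rh via the father's Rh distribution: P(Rh-) = 1/4.
Independent loci: 1/2 × 1/4 = 1/8.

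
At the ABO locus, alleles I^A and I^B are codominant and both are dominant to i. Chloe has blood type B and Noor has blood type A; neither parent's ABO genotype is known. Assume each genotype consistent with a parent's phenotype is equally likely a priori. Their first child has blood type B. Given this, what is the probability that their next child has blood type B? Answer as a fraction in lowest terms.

5/12

Possible genotypes: Chloe ∈ {I^B I^B, I^B i}; Noor ∈ {I^A I^A, I^A i}.
Weight each parental genotype pair by prior × P(type-B child):
  I^B I^B × I^A i: posterior weight 2/3; P(next child type B) = 1/2.
  I^B i × I^A i: posterior weight 1/3; P(next child type B) = 1/4.
Weighted sum = 5/12.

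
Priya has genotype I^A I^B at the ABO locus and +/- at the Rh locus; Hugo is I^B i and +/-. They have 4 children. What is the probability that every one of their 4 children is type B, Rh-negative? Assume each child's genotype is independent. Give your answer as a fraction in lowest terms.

1/4096

ABO cross I^A I^B × I^B i → 1/4 A, 1/2 B, 1/4 AB.
Rh cross +/- × +/- → 3/4 Rh+, 1/4 Rh-; so P(type B, Rh-negative) = 1/2 × 1/4 = 1/8 per child.
All 4 independent: (1/8)^4 = 1/4096.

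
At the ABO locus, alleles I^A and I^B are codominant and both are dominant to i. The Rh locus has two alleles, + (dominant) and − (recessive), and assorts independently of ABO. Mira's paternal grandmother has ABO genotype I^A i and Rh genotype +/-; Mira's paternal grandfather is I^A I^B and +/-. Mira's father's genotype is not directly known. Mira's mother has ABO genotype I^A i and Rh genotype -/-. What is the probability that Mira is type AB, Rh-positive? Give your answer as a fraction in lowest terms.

Mira's father's ABO genotype from I^A i × I^A I^B: 1/4 I^A I^A, 1/4 I^A I^B, 1/4 I^A i, 1/4 I^B i.
Crossing each possibility with the mother I^A i and summing P(type AB): 1/4·0 + 1/4·1/4 + 1/4·0 + 1/4·1/4 = 1/8.
Similarly for Rh via the father's Rh distribution: P(Rh+) = 1/2.
Independent loci: 1/8 × 1/2 = 1/16.

1/16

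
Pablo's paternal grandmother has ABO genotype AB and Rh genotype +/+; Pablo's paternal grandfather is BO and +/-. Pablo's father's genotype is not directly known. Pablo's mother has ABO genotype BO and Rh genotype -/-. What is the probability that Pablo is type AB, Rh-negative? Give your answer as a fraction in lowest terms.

1/32

Pablo's father's ABO genotype from AB × BO: 1/4 AB, 1/4 AO, 1/4 BB, 1/4 BO.
Crossing each possibility with the mother BO and summing P(type AB): 1/4·1/4 + 1/4·1/4 + 1/4·0 + 1/4·0 = 1/8.
Similarly for Rh via the father's Rh distribution: P(Rh-) = 1/4.
Independent loci: 1/8 × 1/4 = 1/32.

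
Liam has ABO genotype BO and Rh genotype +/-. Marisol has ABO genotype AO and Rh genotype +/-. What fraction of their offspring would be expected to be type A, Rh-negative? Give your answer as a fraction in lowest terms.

ABO cross BO × AO → offspring phenotypes: 1/4 O, 1/4 A, 1/4 B, 1/4 AB.
Rh cross +/- × +/- → 3/4 Rh+, 1/4 Rh-.
Independent loci: P(type A, Rh-negative) = 1/4 × 1/4 = 1/16.

1/16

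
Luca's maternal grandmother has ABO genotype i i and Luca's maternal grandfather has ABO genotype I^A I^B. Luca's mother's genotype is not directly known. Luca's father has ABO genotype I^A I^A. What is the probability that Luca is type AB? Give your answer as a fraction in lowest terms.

1/4

Luca's mother's ABO genotype from i i × I^A I^B: 1/2 I^A i, 1/2 I^B i.
Crossing each possibility with the father I^A I^A and summing P(type AB): 1/2·0 + 1/2·1/2 = 1/4.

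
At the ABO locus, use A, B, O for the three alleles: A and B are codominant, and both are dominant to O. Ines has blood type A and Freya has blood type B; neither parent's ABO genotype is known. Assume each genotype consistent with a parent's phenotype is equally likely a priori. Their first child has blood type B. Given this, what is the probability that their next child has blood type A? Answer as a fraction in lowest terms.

1/12

Possible genotypes: Ines ∈ {AA, AO}; Freya ∈ {BB, BO}.
Weight each parental genotype pair by prior × P(type-B child):
  AO × BB: posterior weight 2/3; P(next child type A) = 0.
  AO × BO: posterior weight 1/3; P(next child type A) = 1/4.
Weighted sum = 1/12.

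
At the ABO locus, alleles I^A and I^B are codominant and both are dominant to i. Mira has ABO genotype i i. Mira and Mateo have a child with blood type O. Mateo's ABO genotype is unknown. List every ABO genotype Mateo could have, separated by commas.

I^A i, I^B i, i i

For each candidate genotype of Mateo, check whether crossing it with i i can produce every observed child phenotype.
  I^A I^A → possible child types {A} ✗
  I^A I^B → possible child types {A, B} ✗
  I^A i → possible child types {O, A} ✓
  I^B I^B → possible child types {B} ✗
  I^B i → possible child types {O, B} ✓
  i i → possible child types {O} ✓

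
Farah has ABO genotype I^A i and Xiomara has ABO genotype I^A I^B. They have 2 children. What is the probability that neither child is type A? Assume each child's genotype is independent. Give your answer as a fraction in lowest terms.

1/4

ABO cross I^A i × I^A I^B → 1/2 A, 1/4 B, 1/4 AB.
So P(type A) = 1/2 per child.
P(not type A) = 1/2 for one child; (1/2)^2 = 1/4.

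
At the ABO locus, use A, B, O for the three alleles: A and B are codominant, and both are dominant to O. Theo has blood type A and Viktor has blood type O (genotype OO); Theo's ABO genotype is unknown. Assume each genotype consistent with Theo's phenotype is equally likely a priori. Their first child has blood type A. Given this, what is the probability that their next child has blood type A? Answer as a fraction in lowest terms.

5/6

Possible genotypes: Theo ∈ {AA, AO}; Viktor ∈ {OO}.
Weight each parental genotype pair by prior × P(type-A child):
  AA × OO: posterior weight 2/3; P(next child type A) = 1.
  AO × OO: posterior weight 1/3; P(next child type A) = 1/2.
Weighted sum = 5/6.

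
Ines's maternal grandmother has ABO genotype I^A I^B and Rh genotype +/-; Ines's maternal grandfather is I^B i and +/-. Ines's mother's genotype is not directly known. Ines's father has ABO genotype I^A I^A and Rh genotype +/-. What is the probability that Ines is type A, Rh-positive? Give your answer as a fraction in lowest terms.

3/8

Ines's mother's ABO genotype from I^A I^B × I^B i: 1/4 I^A I^B, 1/4 I^A i, 1/4 I^B I^B, 1/4 I^B i.
Crossing each possibility with the father I^A I^A and summing P(type A): 1/4·1/2 + 1/4·1 + 1/4·0 + 1/4·1/2 = 1/2.
Similarly for Rh via the mother's Rh distribution: P(Rh+) = 3/4.
Independent loci: 1/2 × 3/4 = 3/8.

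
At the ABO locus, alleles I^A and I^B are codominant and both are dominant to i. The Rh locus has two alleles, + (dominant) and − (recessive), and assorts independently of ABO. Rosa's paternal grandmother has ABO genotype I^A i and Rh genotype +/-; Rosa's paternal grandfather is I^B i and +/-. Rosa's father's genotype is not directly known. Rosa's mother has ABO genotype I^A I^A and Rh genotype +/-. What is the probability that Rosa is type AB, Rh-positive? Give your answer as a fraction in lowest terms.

3/16

Rosa's father's ABO genotype from I^A i × I^B i: 1/4 I^A I^B, 1/4 I^A i, 1/4 I^B i, 1/4 i i.
Crossing each possibility with the mother I^A I^A and summing P(type AB): 1/4·1/2 + 1/4·0 + 1/4·1/2 + 1/4·0 = 1/4.
Similarly for Rh via the father's Rh distribution: P(Rh+) = 3/4.
Independent loci: 1/4 × 3/4 = 3/16.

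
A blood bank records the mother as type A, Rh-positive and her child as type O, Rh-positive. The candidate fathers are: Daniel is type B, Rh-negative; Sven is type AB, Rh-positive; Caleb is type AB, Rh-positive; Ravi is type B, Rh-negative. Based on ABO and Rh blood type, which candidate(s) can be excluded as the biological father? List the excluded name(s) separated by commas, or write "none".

A candidate is excluded only if no genotype consistent with his phenotype could produce a type O, Rh-positive child with a type A, Rh-positive mother.
Sven (type AB, Rh+): no genotype consistent with that phenotype can produce a type-O Rh+ child with a type-A mother.
Caleb (type AB, Rh+): no genotype consistent with that phenotype can produce a type-O Rh+ child with a type-A mother.

Sven, Caleb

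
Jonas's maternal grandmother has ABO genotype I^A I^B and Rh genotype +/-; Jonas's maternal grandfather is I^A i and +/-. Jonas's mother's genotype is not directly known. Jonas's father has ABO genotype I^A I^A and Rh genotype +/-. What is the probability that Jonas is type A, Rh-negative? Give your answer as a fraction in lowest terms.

3/16

Jonas's mother's ABO genotype from I^A I^B × I^A i: 1/4 I^A I^A, 1/4 I^A I^B, 1/4 I^A i, 1/4 I^B i.
Crossing each possibility with the father I^A I^A and summing P(type A): 1/4·1 + 1/4·1/2 + 1/4·1 + 1/4·1/2 = 3/4.
Similarly for Rh via the mother's Rh distribution: P(Rh-) = 1/4.
Independent loci: 3/4 × 1/4 = 3/16.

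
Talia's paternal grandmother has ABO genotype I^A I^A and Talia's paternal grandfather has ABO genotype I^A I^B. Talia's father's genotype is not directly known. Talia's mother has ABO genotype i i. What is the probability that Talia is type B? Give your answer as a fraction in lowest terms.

Talia's father's ABO genotype from I^A I^A × I^A I^B: 1/2 I^A I^A, 1/2 I^A I^B.
Crossing each possibility with the mother i i and summing P(type B): 1/2·0 + 1/2·1/2 = 1/4.

1/4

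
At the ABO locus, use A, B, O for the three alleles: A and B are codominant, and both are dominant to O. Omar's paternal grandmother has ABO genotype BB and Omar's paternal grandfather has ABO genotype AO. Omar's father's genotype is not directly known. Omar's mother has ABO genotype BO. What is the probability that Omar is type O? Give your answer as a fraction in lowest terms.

Omar's father's ABO genotype from BB × AO: 1/2 AB, 1/2 BO.
Crossing each possibility with the mother BO and summing P(type O): 1/2·0 + 1/2·1/4 = 1/8.

1/8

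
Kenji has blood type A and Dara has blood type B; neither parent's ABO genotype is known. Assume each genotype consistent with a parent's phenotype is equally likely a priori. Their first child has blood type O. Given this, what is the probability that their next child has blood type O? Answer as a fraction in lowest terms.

Possible genotypes: Kenji ∈ {AA, AO}; Dara ∈ {BB, BO}.
Weight each parental genotype pair by prior × P(type-O child):
  AO × BO: posterior weight 1; P(next child type O) = 1/4.
Weighted sum = 1/4.

1/4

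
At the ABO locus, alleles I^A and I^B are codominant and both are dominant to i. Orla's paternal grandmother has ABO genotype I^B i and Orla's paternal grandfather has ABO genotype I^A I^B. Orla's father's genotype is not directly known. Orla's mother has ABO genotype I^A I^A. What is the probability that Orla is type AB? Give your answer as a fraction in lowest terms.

1/2

Orla's father's ABO genotype from I^B i × I^A I^B: 1/4 I^A I^B, 1/4 I^A i, 1/4 I^B I^B, 1/4 I^B i.
Crossing each possibility with the mother I^A I^A and summing P(type AB): 1/4·1/2 + 1/4·0 + 1/4·1 + 1/4·1/2 = 1/2.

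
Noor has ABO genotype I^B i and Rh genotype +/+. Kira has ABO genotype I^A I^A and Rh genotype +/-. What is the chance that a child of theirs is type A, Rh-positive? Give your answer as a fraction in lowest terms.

1/2

ABO cross I^B i × I^A I^A → offspring phenotypes: 1/2 A, 1/2 AB.
Rh cross +/+ × +/- → 1 Rh+.
Independent loci: P(type A, Rh-positive) = 1/2 × 1 = 1/2.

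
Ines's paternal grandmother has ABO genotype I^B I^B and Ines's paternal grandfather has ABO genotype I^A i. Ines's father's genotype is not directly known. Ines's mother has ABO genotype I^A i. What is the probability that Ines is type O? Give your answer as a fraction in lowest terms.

Ines's father's ABO genotype from I^B I^B × I^A i: 1/2 I^A I^B, 1/2 I^B i.
Crossing each possibility with the mother I^A i and summing P(type O): 1/2·0 + 1/2·1/4 = 1/8.

1/8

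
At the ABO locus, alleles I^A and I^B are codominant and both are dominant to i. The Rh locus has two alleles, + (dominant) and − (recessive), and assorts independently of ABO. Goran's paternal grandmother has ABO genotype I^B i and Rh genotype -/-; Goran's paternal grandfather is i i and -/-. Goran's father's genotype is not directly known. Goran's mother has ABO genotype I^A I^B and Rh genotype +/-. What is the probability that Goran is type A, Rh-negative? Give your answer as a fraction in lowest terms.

Goran's father's ABO genotype from I^B i × i i: 1/2 I^B i, 1/2 i i.
Crossing each possibility with the mother I^A I^B and summing P(type A): 1/2·1/4 + 1/2·1/2 = 3/8.
Similarly for Rh via the father's Rh distribution: P(Rh-) = 1/2.
Independent loci: 3/8 × 1/2 = 3/16.

3/16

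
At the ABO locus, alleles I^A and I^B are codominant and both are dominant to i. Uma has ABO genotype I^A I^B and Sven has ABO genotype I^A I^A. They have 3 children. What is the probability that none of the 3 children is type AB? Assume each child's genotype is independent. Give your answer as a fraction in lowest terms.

1/8

ABO cross I^A I^B × I^A I^A → 1/2 A, 1/2 AB.
So P(type AB) = 1/2 per child.
P(not type AB) = 1/2 for one child; (1/2)^3 = 1/8.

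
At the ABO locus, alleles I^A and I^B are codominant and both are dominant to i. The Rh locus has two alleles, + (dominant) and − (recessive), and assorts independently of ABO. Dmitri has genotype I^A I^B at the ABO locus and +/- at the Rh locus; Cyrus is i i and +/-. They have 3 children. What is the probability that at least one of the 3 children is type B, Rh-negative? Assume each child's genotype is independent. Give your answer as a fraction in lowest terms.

ABO cross I^A I^B × i i → 1/2 A, 1/2 B.
Rh cross +/- × +/- → 3/4 Rh+, 1/4 Rh-; so P(type B, Rh-negative) = 1/2 × 1/4 = 1/8 per child.
P(none) = (7/8)^3 = 343/512; P(at least one) = 1 − 343/512 = 169/512.

169/512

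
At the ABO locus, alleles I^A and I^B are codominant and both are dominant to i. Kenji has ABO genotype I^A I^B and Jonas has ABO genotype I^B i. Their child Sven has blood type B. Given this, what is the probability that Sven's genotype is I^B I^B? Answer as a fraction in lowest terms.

1/2

Cross I^A I^B × I^B i → 1/4 I^A I^B, 1/4 I^A i, 1/4 I^B I^B, 1/4 I^B i.
Type-B genotypes among offspring: I^B I^B (1/4), I^B i (1/4); total 1/2.
P(I^B I^B | type B) = (1/4) / (1/2) = 1/2.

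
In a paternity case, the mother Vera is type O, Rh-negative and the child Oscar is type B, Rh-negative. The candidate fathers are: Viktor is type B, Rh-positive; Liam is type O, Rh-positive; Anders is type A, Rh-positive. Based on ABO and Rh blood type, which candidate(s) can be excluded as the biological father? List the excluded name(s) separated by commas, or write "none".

A candidate is excluded only if no genotype consistent with his phenotype could produce a type B, Rh-negative child with a type O, Rh-negative mother.
Liam (type O, Rh+): no genotype consistent with that phenotype can produce a type-B Rh- child with a type-O mother.
Anders (type A, Rh+): no genotype consistent with that phenotype can produce a type-B Rh- child with a type-O mother.

Liam, Anders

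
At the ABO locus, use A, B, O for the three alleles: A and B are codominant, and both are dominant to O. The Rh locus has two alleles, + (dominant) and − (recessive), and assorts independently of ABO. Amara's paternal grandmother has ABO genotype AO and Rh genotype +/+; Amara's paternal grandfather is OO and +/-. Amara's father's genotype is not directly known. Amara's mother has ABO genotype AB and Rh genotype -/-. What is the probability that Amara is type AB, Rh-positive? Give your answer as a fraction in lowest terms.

3/32

Amara's father's ABO genotype from AO × OO: 1/2 AO, 1/2 OO.
Crossing each possibility with the mother AB and summing P(type AB): 1/2·1/4 + 1/2·0 = 1/8.
Similarly for Rh via the father's Rh distribution: P(Rh+) = 3/4.
Independent loci: 1/8 × 3/4 = 3/32.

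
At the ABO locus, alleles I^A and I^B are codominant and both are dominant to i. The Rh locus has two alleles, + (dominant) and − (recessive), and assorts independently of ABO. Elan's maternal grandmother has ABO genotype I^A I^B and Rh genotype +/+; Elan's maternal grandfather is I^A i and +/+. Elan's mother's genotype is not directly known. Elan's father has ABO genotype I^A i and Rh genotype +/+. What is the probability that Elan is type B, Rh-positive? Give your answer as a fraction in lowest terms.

Elan's mother's ABO genotype from I^A I^B × I^A i: 1/4 I^A I^A, 1/4 I^A I^B, 1/4 I^A i, 1/4 I^B i.
Crossing each possibility with the father I^A i and summing P(type B): 1/4·0 + 1/4·1/4 + 1/4·0 + 1/4·1/4 = 1/8.
Similarly for Rh via the mother's Rh distribution: P(Rh+) = 1.
Independent loci: 1/8 × 1 = 1/8.

1/8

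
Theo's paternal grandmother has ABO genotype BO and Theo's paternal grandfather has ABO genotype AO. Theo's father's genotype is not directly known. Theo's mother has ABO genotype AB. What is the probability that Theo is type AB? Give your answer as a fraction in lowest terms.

1/4

Theo's father's ABO genotype from BO × AO: 1/4 AB, 1/4 AO, 1/4 BO, 1/4 OO.
Crossing each possibility with the mother AB and summing P(type AB): 1/4·1/2 + 1/4·1/4 + 1/4·1/4 + 1/4·0 = 1/4.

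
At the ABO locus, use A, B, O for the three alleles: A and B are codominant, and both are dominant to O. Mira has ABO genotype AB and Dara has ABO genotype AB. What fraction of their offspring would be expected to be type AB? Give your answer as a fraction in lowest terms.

1/2

ABO cross AB × AB → offspring phenotypes: 1/4 A, 1/4 B, 1/2 AB.
So P(type AB) = 1/2.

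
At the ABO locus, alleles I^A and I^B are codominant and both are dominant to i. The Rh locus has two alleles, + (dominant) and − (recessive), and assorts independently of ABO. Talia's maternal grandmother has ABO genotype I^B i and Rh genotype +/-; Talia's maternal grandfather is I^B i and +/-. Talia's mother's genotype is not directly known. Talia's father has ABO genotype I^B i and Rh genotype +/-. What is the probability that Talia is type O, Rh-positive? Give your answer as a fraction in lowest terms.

Talia's mother's ABO genotype from I^B i × I^B i: 1/4 I^B I^B, 1/2 I^B i, 1/4 i i.
Crossing each possibility with the father I^B i and summing P(type O): 1/4·0 + 1/2·1/4 + 1/4·1/2 = 1/4.
Similarly for Rh via the mother's Rh distribution: P(Rh+) = 3/4.
Independent loci: 1/4 × 3/4 = 3/16.

3/16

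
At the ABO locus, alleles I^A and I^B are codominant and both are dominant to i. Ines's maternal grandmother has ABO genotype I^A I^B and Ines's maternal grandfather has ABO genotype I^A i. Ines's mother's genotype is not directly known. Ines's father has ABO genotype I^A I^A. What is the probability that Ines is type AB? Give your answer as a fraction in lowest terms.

Ines's mother's ABO genotype from I^A I^B × I^A i: 1/4 I^A I^A, 1/4 I^A I^B, 1/4 I^A i, 1/4 I^B i.
Crossing each possibility with the father I^A I^A and summing P(type AB): 1/4·0 + 1/4·1/2 + 1/4·0 + 1/4·1/2 = 1/4.

1/4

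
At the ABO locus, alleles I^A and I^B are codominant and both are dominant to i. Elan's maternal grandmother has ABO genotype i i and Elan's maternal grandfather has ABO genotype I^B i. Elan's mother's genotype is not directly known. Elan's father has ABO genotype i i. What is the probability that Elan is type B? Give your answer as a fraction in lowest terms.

Elan's mother's ABO genotype from i i × I^B i: 1/2 I^B i, 1/2 i i.
Crossing each possibility with the father i i and summing P(type B): 1/2·1/2 + 1/2·0 = 1/4.

1/4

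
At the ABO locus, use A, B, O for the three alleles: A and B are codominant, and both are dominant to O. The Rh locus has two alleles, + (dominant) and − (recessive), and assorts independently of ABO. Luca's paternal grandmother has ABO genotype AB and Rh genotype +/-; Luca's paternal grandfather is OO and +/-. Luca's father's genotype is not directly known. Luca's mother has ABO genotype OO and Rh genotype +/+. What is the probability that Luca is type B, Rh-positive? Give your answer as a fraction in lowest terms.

Luca's father's ABO genotype from AB × OO: 1/2 AO, 1/2 BO.
Crossing each possibility with the mother OO and summing P(type B): 1/2·0 + 1/2·1/2 = 1/4.
Similarly for Rh via the father's Rh distribution: P(Rh+) = 1.
Independent loci: 1/4 × 1 = 1/4.

1/4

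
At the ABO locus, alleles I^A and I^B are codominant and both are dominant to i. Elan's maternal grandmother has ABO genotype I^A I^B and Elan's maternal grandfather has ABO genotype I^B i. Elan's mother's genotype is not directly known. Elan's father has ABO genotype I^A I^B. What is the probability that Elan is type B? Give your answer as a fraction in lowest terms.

Elan's mother's ABO genotype from I^A I^B × I^B i: 1/4 I^A I^B, 1/4 I^A i, 1/4 I^B I^B, 1/4 I^B i.
Crossing each possibility with the father I^A I^B and summing P(type B): 1/4·1/4 + 1/4·1/4 + 1/4·1/2 + 1/4·1/2 = 3/8.

3/8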